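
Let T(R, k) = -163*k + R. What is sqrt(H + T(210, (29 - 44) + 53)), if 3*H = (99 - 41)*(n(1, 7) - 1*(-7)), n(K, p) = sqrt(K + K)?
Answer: sqrt(-52638 + 174*sqrt(2))/3 ≈ 76.298*I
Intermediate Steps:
n(K, p) = sqrt(2)*sqrt(K) (n(K, p) = sqrt(2*K) = sqrt(2)*sqrt(K))
H = 406/3 + 58*sqrt(2)/3 (H = ((99 - 41)*(sqrt(2)*sqrt(1) - 1*(-7)))/3 = (58*(sqrt(2)*1 + 7))/3 = (58*(sqrt(2) + 7))/3 = (58*(7 + sqrt(2)))/3 = (406 + 58*sqrt(2))/3 = 406/3 + 58*sqrt(2)/3 ≈ 162.67)
T(R, k) = R - 163*k
sqrt(H + T(210, (29 - 44) + 53)) = sqrt((406/3 + 58*sqrt(2)/3) + (210 - 163*((29 - 44) + 53))) = sqrt((406/3 + 58*sqrt(2)/3) + (210 - 163*(-15 + 53))) = sqrt((406/3 + 58*sqrt(2)/3) + (210 - 163*38)) = sqrt((406/3 + 58*sqrt(2)/3) + (210 - 6194)) = sqrt((406/3 + 58*sqrt(2)/3) - 5984) = sqrt(-17546/3 + 58*sqrt(2)/3)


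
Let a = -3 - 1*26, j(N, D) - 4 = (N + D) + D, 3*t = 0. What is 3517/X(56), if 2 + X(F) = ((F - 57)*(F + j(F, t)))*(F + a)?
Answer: -3517/3134 ≈ -1.1222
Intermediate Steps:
t = 0 (t = (⅓)*0 = 0)
j(N, D) = 4 + N + 2*D (j(N, D) = 4 + ((N + D) + D) = 4 + ((D + N) + D) = 4 + (N + 2*D) = 4 + N + 2*D)
a = -29 (a = -3 - 26 = -29)
X(F) = -2 + (-57 + F)*(-29 + F)*(4 + 2*F) (X(F) = -2 + ((F - 57)*(F + (4 + F + 2*0)))*(F - 29) = -2 + ((-57 + F)*(F + (4 + F + 0)))*(-29 + F) = -2 + ((-57 + F)*(F + (4 + F)))*(-29 + F) = -2 + ((-57 + F)*(4 + 2*F))*(-29 + F) = -2 + (-57 + F)*(-29 + F)*(4 + 2*F))
3517/X(56) = 3517/(6610 - 168*56² + 2*56³ + 2962*56) = 3517/(6610 - 168*3136 + 2*175616 + 165872) = 3517/(6610 - 526848 + 351232 + 165872) = 3517/(-3134) = 3517*(-1/3134) = -3517/3134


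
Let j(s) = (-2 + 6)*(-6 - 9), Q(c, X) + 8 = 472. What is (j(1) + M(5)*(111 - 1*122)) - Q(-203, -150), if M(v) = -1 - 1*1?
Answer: -502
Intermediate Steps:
Q(c, X) = 464 (Q(c, X) = -8 + 472 = 464)
j(s) = -60 (j(s) = 4*(-15) = -60)
M(v) = -2 (M(v) = -1 - 1 = -2)
(j(1) + M(5)*(111 - 1*122)) - Q(-203, -150) = (-60 - 2*(111 - 1*122)) - 1*464 = (-60 - 2*(111 - 122)) - 464 = (-60 - 2*(-11)) - 464 = (-60 + 22) - 464 = -38 - 464 = -502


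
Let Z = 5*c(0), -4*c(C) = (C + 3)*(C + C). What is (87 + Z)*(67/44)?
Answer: 5829/44 ≈ 132.48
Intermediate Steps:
c(C) = -C*(3 + C)/2 (c(C) = -(C + 3)*(C + C)/4 = -(3 + C)*2*C/4 = -C*(3 + C)/2)
Z = 0 (Z = 5*(-½*0*(3 + 0)) = 5*(-½*0*3) = 5*0 = 0)
(87 + Z)*(67/44) = (87 + 0)*(67/44) = 87*(67*(1/44)) = 87*(67/44) = 5829/44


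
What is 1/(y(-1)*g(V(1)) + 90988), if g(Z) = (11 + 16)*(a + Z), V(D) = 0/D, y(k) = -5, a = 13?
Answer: 1/89233 ≈ 1.1207e-5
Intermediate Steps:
V(D) = 0
g(Z) = 351 + 27*Z (g(Z) = (11 + 16)*(13 + Z) = 27*(13 + Z) = 351 + 27*Z)
1/(y(-1)*g(V(1)) + 90988) = 1/(-5*(351 + 27*0) + 90988) = 1/(-5*(351 + 0) + 90988) = 1/(-5*351 + 90988) = 1/(-1755 + 90988) = 1/89233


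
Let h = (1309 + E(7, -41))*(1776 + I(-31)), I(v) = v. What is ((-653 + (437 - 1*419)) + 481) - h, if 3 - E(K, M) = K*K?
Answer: -2204089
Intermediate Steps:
E(K, M) = 3 - K² (E(K, M) = 3 - K*K = 3 - K²)
h = 2203935 (h = (1309 + (3 - 1*7²))*(1776 - 31) = (1309 + (3 - 1*49))*1745 = (1309 + (3 - 49))*1745 = (1309 - 46)*1745 = 1263*1745 = 2203935)
((-653 + (437 - 1*419)) + 481) - h = ((-653 + (437 - 1*419)) + 481) - 1*2203935 = ((-653 + (437 - 419)) + 481) - 2203935 = ((-653 + 18) + 481) - 2203935 = (-635 + 481) - 2203935 = -154 - 2203935 = -2204089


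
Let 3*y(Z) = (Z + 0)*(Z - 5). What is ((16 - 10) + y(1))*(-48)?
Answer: -224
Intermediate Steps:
y(Z) = Z*(-5 + Z)/3 (y(Z) = ((Z + 0)*(Z - 5))/3 = (Z*(-5 + Z))/3 = Z*(-5 + Z)/3)
((16 - 10) + y(1))*(-48) = ((16 - 10) + (1/3)*1*(-5 + 1))*(-48) = (6 + (1/3)*1*(-4))*(-48) = (6 - 4/3)*(-48) = (14/3)*(-48) = -224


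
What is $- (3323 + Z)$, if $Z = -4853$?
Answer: $1530$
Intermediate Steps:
$- (3323 + Z) = - (3323 - 4853) = \left(-1\right) \left(-1530\right) = 1530$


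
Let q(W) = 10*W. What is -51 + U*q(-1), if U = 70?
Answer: -751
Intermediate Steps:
-51 + U*q(-1) = -51 + 70*(10*(-1)) = -51 + 70*(-10) = -51 - 700 = -751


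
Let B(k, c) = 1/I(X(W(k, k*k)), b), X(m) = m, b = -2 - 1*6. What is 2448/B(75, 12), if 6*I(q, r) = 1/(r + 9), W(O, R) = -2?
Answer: 408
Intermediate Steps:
b = -8 (b = -2 - 6 = -8)
I(q, r) = 1/(6*(9 + r)) (I(q, r) = 1/(6*(r + 9)) = 1/(6*(9 + r)))
B(k, c) = 6 (B(k, c) = 1/(1/(6*(9 - 8))) = 1/((1/6)/1) = 1/((1/6)*1) = 1/(1/6) = 6)
2448/B(75, 12) = 2448/6 = 2448*(1/6) = 408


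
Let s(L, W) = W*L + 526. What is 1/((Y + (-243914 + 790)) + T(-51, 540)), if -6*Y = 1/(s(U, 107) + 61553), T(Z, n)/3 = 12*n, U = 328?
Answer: -583050/130418956201 ≈ -4.4706e-6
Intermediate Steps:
T(Z, n) = 36*n (T(Z, n) = 3*(12*n) = 36*n)
s(L, W) = 526 + L*W (s(L, W) = L*W + 526 = 526 + L*W)
Y = -1/583050 (Y = -1/(6*((526 + 328*107) + 61553)) = -1/(6*((526 + 35096) + 61553)) = -1/(6*(35622 + 61553)) = -⅙/97175 = -⅙*1/97175 = -1/583050 ≈ -1.7151e-6)
1/((Y + (-243914 + 790)) + T(-51, 540)) = 1/((-1/583050 + (-243914 + 790)) + 36*540) = 1/((-1/583050 - 243124) + 19440) = 1/(-141753448201/583050 + 19440) = 1/(-130418956201/583050) = -583050/130418956201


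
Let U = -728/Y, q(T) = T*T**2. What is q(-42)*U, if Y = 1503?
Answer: 5992896/167 ≈ 35886.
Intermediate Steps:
q(T) = T**3
U = -728/1503 ≈ -0.48436
q(-42)*U = (-42)**3*(-728/1503) = -74088*(-728/1503) = 5992896/167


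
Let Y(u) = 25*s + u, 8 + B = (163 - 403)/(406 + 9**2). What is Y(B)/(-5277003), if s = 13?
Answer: -154139/2569900461 ≈ -5.9979e-5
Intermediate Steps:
B = -4136/487 (B = -8 + (163 - 403)/(406 + 9**2) = -8 - 240/(406 + 81) = -8 - 240/487 = -4136/487 ≈ -8.4928)
Y(u) = 325 + u (Y(u) = 25*13 + u = 325 + u)
Y(B)/(-5277003) = (325 - 4136/487)/(-5277003) = (154139/487)*(-1/5277003) = -154139/2569900461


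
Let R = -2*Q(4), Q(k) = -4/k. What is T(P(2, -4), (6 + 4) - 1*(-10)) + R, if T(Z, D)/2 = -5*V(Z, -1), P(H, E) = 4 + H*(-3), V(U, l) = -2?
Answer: 22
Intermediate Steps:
P(H, E) = 4 - 3*H
T(Z, D) = 20 (T(Z, D) = 2*(-5*(-2)) = 2*10 = 20)
R = 2 (R = -(-8)/4 = -2*(-1) = 2)
T(P(2, -4), (6 + 4) - 1*(-10)) + R = 20 + 2 = 22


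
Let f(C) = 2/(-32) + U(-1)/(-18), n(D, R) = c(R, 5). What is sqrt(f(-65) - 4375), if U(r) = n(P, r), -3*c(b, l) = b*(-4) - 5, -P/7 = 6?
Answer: I*sqrt(5670105)/36 ≈ 66.144*I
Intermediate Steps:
P = -42 (P = -7*6 = -42)
c(b, l) = 5/3 + 4*b/3 (c(b, l) = -(b*(-4) - 5)/3 = -(-4*b - 5)/3 = -(-5 - 4*b)/3 = 5/3 + 4*b/3)
n(D, R) = 5/3 + 4*R/3
U(r) = 5/3 + 4*r/3
f(C) = -35/432 (f(C) = 2/(-32) + (5/3 + (4/3)*(-1))/(-18) = 2*(-1/32) + (5/3 - 4/3)*(-1/18) = -1/16 + (1/3)*(-1/18) = -1/16 - 1/54 = -35/432)
sqrt(f(-65) - 4375) = sqrt(-35/432 - 4375) = sqrt(-1890035/432) = I*sqrt(5670105)/36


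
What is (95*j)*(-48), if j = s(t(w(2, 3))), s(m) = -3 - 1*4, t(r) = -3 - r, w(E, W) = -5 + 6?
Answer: 31920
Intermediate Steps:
w(E, W) = 1
s(m) = -7 (s(m) = -3 - 4 = -7)
j = -7
(95*j)*(-48) = (95*(-7))*(-48) = -665*(-48) = 31920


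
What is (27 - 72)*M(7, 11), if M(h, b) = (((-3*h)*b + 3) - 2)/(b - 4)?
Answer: 10350/7 ≈ 1478.6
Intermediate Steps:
M(h, b) = (1 - 3*b*h)/(-4 + b) (M(h, b) = ((-3*b*h + 3) - 2)/(-4 + b) = ((3 - 3*b*h) - 2)/(-4 + b) = (1 - 3*b*h)/(-4 + b))
(27 - 72)*M(7, 11) = (27 - 72)*((1 - 3*11*7)/(-4 + 11)) = -45*(1 - 231)/7 = -45*(-230)/7 = -45*(-230/7) = 10350/7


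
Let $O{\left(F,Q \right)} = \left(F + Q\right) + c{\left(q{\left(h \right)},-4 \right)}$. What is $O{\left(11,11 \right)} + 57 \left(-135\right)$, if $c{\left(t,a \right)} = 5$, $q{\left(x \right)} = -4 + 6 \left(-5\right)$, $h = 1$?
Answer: $-7668$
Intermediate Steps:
$q{\left(x \right)} = -34$ ($q{\left(x \right)} = -4 - 30 = -34$)
$O{\left(F,Q \right)} = 5 + F + Q$ ($O{\left(F,Q \right)} = \left(F + Q\right) + 5 = 5 + F + Q$)
$O{\left(11,11 \right)} + 57 \left(-135\right) = \left(5 + 11 + 11\right) + 57 \left(-135\right) = 27 - 7695 = -7668$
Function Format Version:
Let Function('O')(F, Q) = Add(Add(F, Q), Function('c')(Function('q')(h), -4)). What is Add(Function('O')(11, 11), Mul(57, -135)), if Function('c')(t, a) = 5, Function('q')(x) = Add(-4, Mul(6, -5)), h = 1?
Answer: -7668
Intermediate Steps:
Function('q')(x) = -34 (Function('q')(x) = Add(-4, -30) = -34)
Function('O')(F, Q) = Add(5, F, Q) (Function('O')(F, Q) = Add(Add(F, Q), 5) = Add(5, F, Q))
Add(Function('O')(11, 11), Mul(57, -135)) = Add(Add(5, 11, 11), Mul(57, -135)) = Add(27, -7695) = -7668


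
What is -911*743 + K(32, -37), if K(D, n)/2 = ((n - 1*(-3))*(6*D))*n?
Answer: -193801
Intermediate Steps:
K(D, n) = 12*D*n*(3 + n) (K(D, n) = 2*(((n - 1*(-3))*(6*D))*n) = 2*(((n + 3)*(6*D))*n) = 2*(((3 + n)*(6*D))*n) = 2*((6*D*(3 + n))*n) = 2*(6*D*n*(3 + n)) = 12*D*n*(3 + n))
-911*743 + K(32, -37) = -911*743 + 12*32*(-37)*(3 - 37) = -676873 + 12*32*(-37)*(-34) = -676873 + 483072 = -193801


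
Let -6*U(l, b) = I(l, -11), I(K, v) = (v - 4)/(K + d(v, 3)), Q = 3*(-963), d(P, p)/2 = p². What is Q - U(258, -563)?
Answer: -1594733/552 ≈ -2889.0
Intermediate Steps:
d(P, p) = 2*p²
Q = -2889
I(K, v) = (-4 + v)/(18 + K) (I(K, v) = (v - 4)/(K + 2*3²) = (-4 + v)/(K + 2*9) = (-4 + v)/(K + 18) = (-4 + v)/(18 + K))
U(l, b) = 5/(2*(18 + l)) (U(l, b) = -(-4 - 11)/(6*(18 + l)) = -(-15)/(6*(18 + l)) = -(-5)/(2*(18 + l)) = 5/(2*(18 + l)))
Q - U(258, -563) = -2889 - 5/(2*(18 + 258)) = -2889 - 5/(2*276) = -2889 - 1*5/552 = -2889 - 5/552 = -1594733/552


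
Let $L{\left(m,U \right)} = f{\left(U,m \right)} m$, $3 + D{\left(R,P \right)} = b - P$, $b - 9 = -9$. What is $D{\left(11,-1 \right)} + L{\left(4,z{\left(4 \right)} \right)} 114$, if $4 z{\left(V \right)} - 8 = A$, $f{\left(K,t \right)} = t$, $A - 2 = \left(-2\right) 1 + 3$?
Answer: $1822$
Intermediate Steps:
$b = 0$ ($b = 9 - 9 = 0$)
$A = 3$ ($A = 2 + \left(\left(-2\right) 1 + 3\right) = 2 + \left(-2 + 3\right) = 2 + 1 = 3$)
$z{\left(V \right)} = \frac{11}{4}$ ($z{\left(V \right)} = 2 + \frac{1}{4} \cdot 3 = 2 + \frac{3}{4} = \frac{11}{4}$)
$D{\left(R,P \right)} = -3 - P$ ($D{\left(R,P \right)} = -3 + \left(0 - P\right) = -3 - P$)
$L{\left(m,U \right)} = m^{2}$ ($L{\left(m,U \right)} = m m = m^{2}$)
$D{\left(11,-1 \right)} + L{\left(4,z{\left(4 \right)} \right)} 114 = \left(-3 - -1\right) + 4^{2} \cdot 114 = \left(-3 + 1\right) + 16 \cdot 114 = -2 + 1824 = 1822$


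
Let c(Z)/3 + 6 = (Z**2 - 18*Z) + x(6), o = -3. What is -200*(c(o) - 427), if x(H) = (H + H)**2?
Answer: -35200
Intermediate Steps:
x(H) = 4*H**2 (x(H) = (2*H)**2 = 4*H**2)
c(Z) = 414 - 54*Z + 3*Z**2 (c(Z) = -18 + 3*((Z**2 - 18*Z) + 4*6**2) = -18 + 3*((Z**2 - 18*Z) + 4*36) = -18 + 3*((Z**2 - 18*Z) + 144) = -18 + 3*(144 + Z**2 - 18*Z) = -18 + (432 - 54*Z + 3*Z**2) = 414 - 54*Z + 3*Z**2)
-200*(c(o) - 427) = -200*((414 - 54*(-3) + 3*(-3)**2) - 427) = -200*((414 + 162 + 3*9) - 427) = -200*((414 + 162 + 27) - 427) = -200*(603 - 427) = -200*176 = -35200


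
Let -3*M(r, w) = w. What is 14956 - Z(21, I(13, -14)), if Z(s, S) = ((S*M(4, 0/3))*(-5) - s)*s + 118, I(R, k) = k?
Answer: 15279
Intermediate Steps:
M(r, w) = -w/3
Z(s, S) = 118 - s² (Z(s, S) = ((S*(-0/3))*(-5) - s)*s + 118 = ((S*(-⅓*0))*(-5) - s)*s + 118 = ((S*0)*(-5) - s)*s + 118 = (0*(-5) - s)*s + 118 = (0 - s)*s + 118 = (-s)*s + 118 = -s² + 118 = 118 - s²)
14956 - Z(21, I(13, -14)) = 14956 - (118 - 1*21²) = 14956 - (118 - 1*441) = 14956 - (118 - 441) = 14956 - 1*(-323) = 14956 + 323 = 15279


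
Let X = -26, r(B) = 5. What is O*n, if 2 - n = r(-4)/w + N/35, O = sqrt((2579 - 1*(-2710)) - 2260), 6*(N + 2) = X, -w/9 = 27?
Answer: 18724*sqrt(3029)/8505 ≈ 121.16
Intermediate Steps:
w = -243 (w = -9*27 = -243)
N = -19/3 (N = -2 + (1/6)*(-26) = -2 - 13/3 = -19/3 ≈ -6.3333)
O = sqrt(3029) (O = sqrt((2579 + 2710) - 2260) = sqrt(5289 - 2260) = sqrt(3029) ≈ 55.036)
n = 18724/8505 (n = 2 - (5/(-243) - 19/3/35) = 2 - (5*(-1/243) - 19/3*1/35) = 2 - (-5/243 - 19/105) = 2 - 1*(-1714/8505) = 2 + 1714/8505 = 18724/8505 ≈ 2.2015)
O*n = sqrt(3029)*(18724/8505) = 18724*sqrt(3029)/8505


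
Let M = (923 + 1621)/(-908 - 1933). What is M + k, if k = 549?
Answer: 519055/947 ≈ 548.10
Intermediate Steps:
M = -848/947 (M = 2544/(-2841) = 2544*(-1/2841) = -848/947 ≈ -0.89546)
M + k = -848/947 + 549 = 519055/947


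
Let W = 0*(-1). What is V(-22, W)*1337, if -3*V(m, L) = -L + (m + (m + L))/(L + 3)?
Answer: 58828/9 ≈ 6536.4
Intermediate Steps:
W = 0
V(m, L) = L/3 - (L + 2*m)/(3*(3 + L)) (V(m, L) = -(-L + (m + (m + L))/(L + 3))/3 = -(-L + (m + (L + m))/(3 + L))/3 = -(-L + (L + 2*m)/(3 + L))/3 = L/3 - (L + 2*m)/(3*(3 + L)))
V(-22, W)*1337 = ((0**2 - 2*(-22) + 2*0)/(3*(3 + 0)))*1337 = ((1/3)*(0 + 44 + 0)/3)*1337 = ((1/3)*(1/3)*44)*1337 = (44/9)*1337 = 58828/9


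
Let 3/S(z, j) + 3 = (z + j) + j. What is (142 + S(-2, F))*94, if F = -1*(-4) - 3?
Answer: 13254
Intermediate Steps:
F = 1 (F = 4 - 3 = 1)
S(z, j) = 3/(-3 + z + 2*j) (S(z, j) = 3/(-3 + ((z + j) + j)) = 3/(-3 + ((j + z) + j)) = 3/(-3 + (z + 2*j)) = 3/(-3 + z + 2*j))
(142 + S(-2, F))*94 = (142 + 3/(-3 - 2 + 2*1))*94 = (142 + 3/(-3 - 2 + 2))*94 = (142 + 3/(-3))*94 = (142 + 3*(-1/3))*94 = (142 - 1)*94 = 141*94 = 13254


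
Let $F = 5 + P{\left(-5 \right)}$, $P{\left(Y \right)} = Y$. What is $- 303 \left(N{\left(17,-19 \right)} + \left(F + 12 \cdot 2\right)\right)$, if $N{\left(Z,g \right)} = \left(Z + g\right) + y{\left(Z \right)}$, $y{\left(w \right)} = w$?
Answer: $-11817$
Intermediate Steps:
$F = 0$ ($F = 5 - 5 = 0$)
$N{\left(Z,g \right)} = g + 2 Z$ ($N{\left(Z,g \right)} = \left(Z + g\right) + Z = g + 2 Z$)
$- 303 \left(N{\left(17,-19 \right)} + \left(F + 12 \cdot 2\right)\right) = - 303 \left(\left(-19 + 2 \cdot 17\right) + \left(0 + 12 \cdot 2\right)\right) = - 303 \left(\left(-19 + 34\right) + \left(0 + 24\right)\right) = - 303 \left(15 + 24\right) = \left(-303\right) 39 = -11817$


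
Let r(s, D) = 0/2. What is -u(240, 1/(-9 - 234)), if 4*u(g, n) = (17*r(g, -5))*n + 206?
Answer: -103/2 ≈ -51.500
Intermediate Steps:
r(s, D) = 0 (r(s, D) = 0*(½) = 0)
u(g, n) = 103/2 (u(g, n) = ((17*0)*n + 206)/4 = (0*n + 206)/4 = (0 + 206)/4 = (¼)*206 = 103/2)
-u(240, 1/(-9 - 234)) = -1*103/2 = -103/2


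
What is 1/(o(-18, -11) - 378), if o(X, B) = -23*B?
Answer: -1/125 ≈ -0.0080000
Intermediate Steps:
1/(o(-18, -11) - 378) = 1/(-23*(-11) - 378) = 1/(253 - 378) = 1/(-125) = -1/125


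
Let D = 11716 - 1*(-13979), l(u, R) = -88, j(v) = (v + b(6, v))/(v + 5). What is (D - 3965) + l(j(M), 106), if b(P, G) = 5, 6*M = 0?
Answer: 21642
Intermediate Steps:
M = 0 (M = (⅙)*0 = 0)
j(v) = 1 (j(v) = (v + 5)/(v + 5) = (5 + v)/(5 + v) = 1)
D = 25695 (D = 11716 + 13979 = 25695)
(D - 3965) + l(j(M), 106) = (25695 - 3965) - 88 = 21730 - 88 = 21642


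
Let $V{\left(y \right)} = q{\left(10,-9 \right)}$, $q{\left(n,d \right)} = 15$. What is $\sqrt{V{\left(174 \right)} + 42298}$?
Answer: $\sqrt{42313} \approx 205.7$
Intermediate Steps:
$V{\left(y \right)} = 15$
$\sqrt{V{\left(174 \right)} + 42298} = \sqrt{15 + 42298} = \sqrt{42313}$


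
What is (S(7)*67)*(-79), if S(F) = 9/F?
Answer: -47637/7 ≈ -6805.3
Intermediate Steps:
(S(7)*67)*(-79) = ((9/7)*67)*(-79) = (603/7)*(-79) = -47637/7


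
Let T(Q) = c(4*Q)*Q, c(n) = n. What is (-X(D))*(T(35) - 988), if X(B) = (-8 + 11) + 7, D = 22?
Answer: -39120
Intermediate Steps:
X(B) = 10 (X(B) = 3 + 7 = 10)
T(Q) = 4*Q² (T(Q) = (4*Q)*Q = 4*Q²)
(-X(D))*(T(35) - 988) = (-1*10)*(4*35² - 988) = -10*(4*1225 - 988) = -10*(4900 - 988) = -10*3912 = -39120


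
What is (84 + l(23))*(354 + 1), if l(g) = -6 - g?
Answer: 19525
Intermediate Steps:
(84 + l(23))*(354 + 1) = (84 + (-6 - 1*23))*(354 + 1) = (84 + (-6 - 23))*355 = (84 - 29)*355 = 55*355 = 19525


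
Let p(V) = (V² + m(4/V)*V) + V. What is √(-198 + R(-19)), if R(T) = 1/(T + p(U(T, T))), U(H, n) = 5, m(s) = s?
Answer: I*√44535/15 ≈ 14.069*I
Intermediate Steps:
p(V) = 4 + V + V² (p(V) = (V² + (4/V)*V) + V = (V² + 4) + V = (4 + V²) + V = 4 + V + V²)
R(T) = 1/(34 + T) (R(T) = 1/(T + (4 + 5*(1 + 5))) = 1/(T + (4 + 5*6)) = 1/(T + (4 + 30)) = 1/(T + 34) = 1/(34 + T))
√(-198 + R(-19)) = √(-198 + 1/(34 - 19)) = √(-198 + 1/15) = √(-2969/15) = I*√44535/15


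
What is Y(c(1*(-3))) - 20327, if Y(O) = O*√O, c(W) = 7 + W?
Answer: -20319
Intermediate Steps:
Y(O) = O^(3/2)
Y(c(1*(-3))) - 20327 = (7 + 1*(-3))^(3/2) - 20327 = (7 - 3)^(3/2) - 20327 = 4^(3/2) - 20327 = 8 - 20327 = -20319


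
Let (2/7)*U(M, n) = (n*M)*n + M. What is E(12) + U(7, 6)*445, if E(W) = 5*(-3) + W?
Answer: 806779/2 ≈ 4.0339e+5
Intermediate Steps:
U(M, n) = 7*M/2 + 7*M*n**2/2 (U(M, n) = 7*((n*M)*n + M)/2 = 7*((M*n)*n + M)/2 = 7*(M*n**2 + M)/2 = 7*(M + M*n**2)/2 = 7*M/2 + 7*M*n**2/2)
E(W) = -15 + W
E(12) + U(7, 6)*445 = (-15 + 12) + ((7/2)*7*(1 + 6**2))*445 = -3 + ((7/2)*7*(1 + 36))*445 = -3 + ((7/2)*7*37)*445 = -3 + (1813/2)*445 = -3 + 806785/2 = 806779/2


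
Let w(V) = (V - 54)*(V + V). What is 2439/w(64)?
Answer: 2439/1280 ≈ 1.9055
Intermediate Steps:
w(V) = 2*V*(-54 + V) (w(V) = (-54 + V)*(2*V) = 2*V*(-54 + V))
2439/w(64) = 2439/((2*64*(-54 + 64))) = 2439/((2*64*10)) = 2439/1280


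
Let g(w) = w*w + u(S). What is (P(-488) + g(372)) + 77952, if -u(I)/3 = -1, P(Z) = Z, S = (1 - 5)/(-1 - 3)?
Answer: 215851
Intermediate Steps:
S = 1 (S = -4/(-4) = -4*(-¼) = 1)
u(I) = 3 (u(I) = -3*(-1) = 3)
g(w) = 3 + w² (g(w) = w*w + 3 = w² + 3 = 3 + w²)
(P(-488) + g(372)) + 77952 = (-488 + (3 + 372²)) + 77952 = (-488 + (3 + 138384)) + 77952 = (-488 + 138387) + 77952 = 137899 + 77952 = 215851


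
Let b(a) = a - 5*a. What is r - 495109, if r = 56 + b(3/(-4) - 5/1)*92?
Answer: -492937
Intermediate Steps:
b(a) = -4*a
r = 2172 (r = 56 - 4*(3/(-4) - 5/1)*92 = 56 - 4*(3*(-¼) - 5*1)*92 = 56 - 4*(-¾ - 5)*92 = 56 - 4*(-23/4)*92 = 56 + 23*92 = 56 + 2116 = 2172)
r - 495109 = 2172 - 495109 = -492937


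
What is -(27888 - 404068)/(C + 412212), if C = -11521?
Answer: 376180/400691 ≈ 0.93883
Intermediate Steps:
-(27888 - 404068)/(C + 412212) = -(27888 - 404068)/(-11521 + 412212) = -(-376180)/400691 = -1*(-376180/400691) = 376180/400691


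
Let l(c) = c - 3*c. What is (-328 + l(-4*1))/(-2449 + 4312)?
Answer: -320/1863 ≈ -0.17177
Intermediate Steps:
l(c) = -2*c
(-328 + l(-4*1))/(-2449 + 4312) = (-328 - (-8))/(-2449 + 4312) = (-328 - 2*(-4))/1863 = (-328 + 8)*(1/1863) = -320*1/1863 = -320/1863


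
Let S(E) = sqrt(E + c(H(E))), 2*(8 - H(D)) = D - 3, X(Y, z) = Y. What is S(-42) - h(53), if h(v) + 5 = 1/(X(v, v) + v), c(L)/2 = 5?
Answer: 529/106 + 4*I*sqrt(2) ≈ 4.9906 + 5.6569*I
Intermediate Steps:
H(D) = 19/2 - D/2 (H(D) = 8 - (D - 3)/2 = 8 - (-3 + D)/2 = 8 + (3/2 - D/2) = 19/2 - D/2)
c(L) = 10 (c(L) = 2*5 = 10)
h(v) = -5 + 1/(2*v) (h(v) = -5 + 1/(v + v) = -5 + 1/(2*v))
S(E) = sqrt(10 + E) (S(E) = sqrt(E + 10) = sqrt(10 + E))
S(-42) - h(53) = sqrt(10 - 42) - (-5 + (1/2)/53) = sqrt(-32) - (-5 + (1/2)*(1/53)) = 4*I*sqrt(2) - (-5 + 1/106) = 4*I*sqrt(2) - 1*(-529/106) = 4*I*sqrt(2) + 529/106 = 529/106 + 4*I*sqrt(2)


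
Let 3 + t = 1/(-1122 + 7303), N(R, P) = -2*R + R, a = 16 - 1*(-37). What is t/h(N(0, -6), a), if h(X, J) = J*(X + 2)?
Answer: -9271/327593 ≈ -0.028300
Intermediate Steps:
a = 53 (a = 16 + 37 = 53)
N(R, P) = -R
t = -18542/6181 (t = -3 + 1/(-1122 + 7303) = -3 + 1/6181 = -18542/6181 ≈ -2.9998)
h(X, J) = J*(2 + X)
t/h(N(0, -6), a) = -18542*1/(53*(2 - 1*0))/6181 = -18542*1/(53*(2 + 0))/6181 = -18542/(6181*(53*2)) = -18542/6181/106 = -18542/6181*1/106 = -9271/327593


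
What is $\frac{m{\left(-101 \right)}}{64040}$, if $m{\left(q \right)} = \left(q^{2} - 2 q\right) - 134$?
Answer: $\frac{10269}{64040} \approx 0.16035$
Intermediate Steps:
$m{\left(q \right)} = -134 + q^{2} - 2 q$
$\frac{m{\left(-101 \right)}}{64040} = \frac{-134 + \left(-101\right)^{2} - -202}{64040} = \left(-134 + 10201 + 202\right) \frac{1}{64040} = 10269 \cdot \frac{1}{64040} = \frac{10269}{64040}$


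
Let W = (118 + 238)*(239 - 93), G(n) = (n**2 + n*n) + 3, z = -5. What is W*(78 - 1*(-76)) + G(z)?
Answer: 8004357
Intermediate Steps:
G(n) = 3 + 2*n**2 (G(n) = (n**2 + n**2) + 3 = 2*n**2 + 3 = 3 + 2*n**2)
W = 51976 (W = 356*146 = 51976)
W*(78 - 1*(-76)) + G(z) = 51976*(78 - 1*(-76)) + (3 + 2*(-5)**2) = 51976*(78 + 76) + (3 + 2*25) = 51976*154 + (3 + 50) = 8004304 + 53 = 8004357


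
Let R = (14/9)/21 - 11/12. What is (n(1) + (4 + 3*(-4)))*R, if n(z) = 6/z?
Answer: 91/54 ≈ 1.6852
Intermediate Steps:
R = -91/108 (R = (14*(1/9))*(1/21) - 11*1/12 = (14/9)*(1/21) - 11/12 = 2/27 - 11/12 = -91/108 ≈ -0.84259)
(n(1) + (4 + 3*(-4)))*R = (6/1 + (4 + 3*(-4)))*(-91/108) = (6*1 + (4 - 12))*(-91/108) = (6 - 8)*(-91/108) = -2*(-91/108) = 91/54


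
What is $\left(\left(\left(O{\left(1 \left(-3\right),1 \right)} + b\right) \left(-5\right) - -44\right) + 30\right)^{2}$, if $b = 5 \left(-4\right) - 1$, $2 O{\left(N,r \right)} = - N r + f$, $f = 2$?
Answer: $\frac{110889}{4} \approx 27722.0$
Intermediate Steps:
$O{\left(N,r \right)} = 1 - \frac{N r}{2}$ ($O{\left(N,r \right)} = \frac{- N r + 2}{2} = \frac{2 - N r}{2} = 1 - \frac{N r}{2}$)
$b = -21$ ($b = -20 - 1 = -21$)
$\left(\left(\left(O{\left(1 \left(-3\right),1 \right)} + b\right) \left(-5\right) - -44\right) + 30\right)^{2} = \left(\left(\left(\left(1 - \frac{1}{2} \cdot 1 \left(-3\right) 1\right) - 21\right) \left(-5\right) - -44\right) + 30\right)^{2} = \left(\left(\left(\left(1 - \left(- \frac{3}{2}\right) 1\right) - 21\right) \left(-5\right) + 44\right) + 30\right)^{2} = \left(\left(\left(\left(1 + \frac{3}{2}\right) - 21\right) \left(-5\right) + 44\right) + 30\right)^{2} = \left(\left(\left(\frac{5}{2} - 21\right) \left(-5\right) + 44\right) + 30\right)^{2} = \left(\left(\left(- \frac{37}{2}\right) \left(-5\right) + 44\right) + 30\right)^{2} = \left(\left(\frac{185}{2} + 44\right) + 30\right)^{2} = \left(\frac{273}{2} + 30\right)^{2} = \left(\frac{333}{2}\right)^{2} = \frac{110889}{4}$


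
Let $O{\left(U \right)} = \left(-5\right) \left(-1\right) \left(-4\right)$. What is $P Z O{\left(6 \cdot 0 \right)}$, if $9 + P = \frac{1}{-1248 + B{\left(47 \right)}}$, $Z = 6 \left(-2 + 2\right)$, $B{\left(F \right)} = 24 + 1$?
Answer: $0$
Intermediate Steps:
$B{\left(F \right)} = 25$
$O{\left(U \right)} = -20$ ($O{\left(U \right)} = 5 \left(-4\right) = -20$)
$Z = 0$ ($Z = 6 \cdot 0 = 0$)
$P = - \frac{11008}{1223}$ ($P = -9 + \frac{1}{-1248 + 25} = -9 + \frac{1}{-1223} = -9 - \frac{1}{1223} = - \frac{11008}{1223} \approx -9.0008$)
$P Z O{\left(6 \cdot 0 \right)} = - \frac{11008 \cdot 0 \left(-20\right)}{1223} = \left(- \frac{11008}{1223}\right) 0 = 0$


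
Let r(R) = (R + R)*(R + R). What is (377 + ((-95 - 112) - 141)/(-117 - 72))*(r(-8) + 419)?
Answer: 1790025/7 ≈ 2.5572e+5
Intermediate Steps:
r(R) = 4*R² (r(R) = (2*R)*(2*R) = 4*R²)
(377 + ((-95 - 112) - 141)/(-117 - 72))*(r(-8) + 419) = (377 + ((-95 - 112) - 141)/(-117 - 72))*(4*(-8)² + 419) = (377 + (-207 - 141)/(-189))*(4*64 + 419) = (377 - 348*(-1/189))*(256 + 419) = (377 + 116/63)*675 = (23867/63)*675 = 1790025/7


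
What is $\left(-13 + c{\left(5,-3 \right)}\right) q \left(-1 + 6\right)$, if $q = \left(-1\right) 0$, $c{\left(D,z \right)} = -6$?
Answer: $0$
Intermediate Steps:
$q = 0$
$\left(-13 + c{\left(5,-3 \right)}\right) q \left(-1 + 6\right) = \left(-13 - 6\right) 0 \left(-1 + 6\right) = - 19 \cdot 0 \cdot 5 = \left(-19\right) 0 = 0$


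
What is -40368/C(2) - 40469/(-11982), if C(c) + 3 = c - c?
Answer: 161270261/11982 ≈ 13459.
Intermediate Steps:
C(c) = -3 (C(c) = -3 + (c - c) = -3 + 0 = -3)
-40368/C(2) - 40469/(-11982) = -40368/(-3) - 40469/(-11982) = -40368*(-1/3) - 40469*(-1/11982) = 13456 + 40469/11982 = 161270261/11982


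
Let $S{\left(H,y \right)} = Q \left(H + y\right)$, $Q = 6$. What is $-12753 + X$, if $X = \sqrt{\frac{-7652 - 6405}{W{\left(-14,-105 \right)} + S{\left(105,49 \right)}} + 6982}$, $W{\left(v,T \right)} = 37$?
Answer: $-12753 + \frac{\sqrt{6695645}}{31} \approx -12670.0$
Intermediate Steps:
$S{\left(H,y \right)} = 6 H + 6 y$ ($S{\left(H,y \right)} = 6 \left(H + y\right) = 6 H + 6 y$)
$X = \frac{\sqrt{6695645}}{31}$ ($X = \sqrt{\frac{-7652 - 6405}{37 + \left(6 \cdot 105 + 6 \cdot 49\right)} + 6982} = \sqrt{- \frac{14057}{37 + \left(630 + 294\right)} + 6982} = \sqrt{- \frac{14057}{37 + 924} + 6982} = \sqrt{- \frac{14057}{961} + 6982} = \sqrt{\frac{6695645}{961}} = \frac{\sqrt{6695645}}{31} \approx 83.471$)
$-12753 + X = -12753 + \frac{\sqrt{6695645}}{31}$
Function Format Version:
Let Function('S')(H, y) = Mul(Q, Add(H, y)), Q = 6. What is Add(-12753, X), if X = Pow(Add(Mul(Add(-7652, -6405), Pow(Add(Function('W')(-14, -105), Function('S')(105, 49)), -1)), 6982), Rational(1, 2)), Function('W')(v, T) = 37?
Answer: Add(-12753, Mul(Rational(1, 31), Pow(6695645, Rational(1, 2)))) ≈ -12670.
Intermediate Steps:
Function('S')(H, y) = Add(Mul(6, H), Mul(6, y)) (Function('S')(H, y) = Mul(6, Add(H, y)) = Add(Mul(6, H), Mul(6, y)))
X = Mul(Rational(1, 31), Pow(6695645, Rational(1, 2))) (X = Pow(Add(Mul(Add(-7652, -6405), Pow(Add(37, Add(Mul(6, 105), Mul(6, 49))), -1)), 6982), Rational(1, 2)) = Pow(Add(Mul(-14057, Pow(Add(37, Add(630, 294)), -1)), 6982), Rational(1, 2)) = Pow(Add(Mul(-14057, Pow(Add(37, 924), -1)), 6982), Rational(1, 2)) = Pow(Add(Mul(-14057, Pow(961, -1)), 6982), Rational(1, 2)) = Pow(Add(Mul(-14057, Rational(1, 961)), 6982), Rational(1, 2)) = Pow(Add(Rational(-14057, 961), 6982), Rational(1, 2)) = Pow(Rational(6695645, 961), Rational(1, 2)) = Mul(Rational(1, 31), Pow(6695645, Rational(1, 2))) ≈ 83.471)
Add(-12753, X) = Add(-12753, Mul(Rational(1, 31), Pow(6695645, Rational(1, 2))))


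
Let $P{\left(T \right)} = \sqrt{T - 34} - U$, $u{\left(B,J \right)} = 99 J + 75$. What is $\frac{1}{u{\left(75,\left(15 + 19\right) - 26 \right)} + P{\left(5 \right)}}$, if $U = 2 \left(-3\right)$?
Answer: $\frac{873}{762158} - \frac{i \sqrt{29}}{762158} \approx 0.0011454 - 7.0657 \cdot 10^{-6} i$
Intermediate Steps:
$U = -6$
$u{\left(B,J \right)} = 75 + 99 J$
$P{\left(T \right)} = 6 + \sqrt{-34 + T}$ ($P{\left(T \right)} = \sqrt{T - 34} - -6 = \sqrt{-34 + T} + 6 = 6 + \sqrt{-34 + T}$)
$\frac{1}{u{\left(75,\left(15 + 19\right) - 26 \right)} + P{\left(5 \right)}} = \frac{1}{\left(75 + 99 \left(\left(15 + 19\right) - 26\right)\right) + \left(6 + \sqrt{-34 + 5}\right)} = \frac{1}{\left(75 + 99 \left(34 - 26\right)\right) + \left(6 + \sqrt{-29}\right)} = \frac{1}{\left(75 + 99 \cdot 8\right) + \left(6 + i \sqrt{29}\right)} = \frac{1}{\left(75 + 792\right) + \left(6 + i \sqrt{29}\right)} = \frac{1}{867 + \left(6 + i \sqrt{29}\right)} = \frac{1}{873 + i \sqrt{29}}$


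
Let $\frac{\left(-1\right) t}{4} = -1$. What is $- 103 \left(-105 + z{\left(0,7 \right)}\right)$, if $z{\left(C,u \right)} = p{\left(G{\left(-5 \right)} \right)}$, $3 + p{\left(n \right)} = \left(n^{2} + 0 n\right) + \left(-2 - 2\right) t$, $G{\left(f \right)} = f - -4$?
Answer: $12669$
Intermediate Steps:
$t = 4$ ($t = \left(-4\right) \left(-1\right) = 4$)
$G{\left(f \right)} = 4 + f$ ($G{\left(f \right)} = f + 4 = 4 + f$)
$p{\left(n \right)} = -19 + n^{2}$ ($p{\left(n \right)} = -3 + \left(\left(n^{2} + 0 n\right) + \left(-2 - 2\right) 4\right) = -3 + \left(\left(n^{2} + 0\right) - 16\right) = -3 + \left(n^{2} - 16\right) = -3 + \left(-16 + n^{2}\right) = -19 + n^{2}$)
$z{\left(C,u \right)} = -18$ ($z{\left(C,u \right)} = -19 + \left(4 - 5\right)^{2} = -19 + \left(-1\right)^{2} = -19 + 1 = -18$)
$- 103 \left(-105 + z{\left(0,7 \right)}\right) = - 103 \left(-105 - 18\right) = \left(-103\right) \left(-123\right) = 12669$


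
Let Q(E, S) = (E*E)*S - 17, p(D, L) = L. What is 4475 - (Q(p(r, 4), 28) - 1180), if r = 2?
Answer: 5224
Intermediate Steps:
Q(E, S) = -17 + S*E**2 (Q(E, S) = E**2*S - 17 = S*E**2 - 17 = -17 + S*E**2)
4475 - (Q(p(r, 4), 28) - 1180) = 4475 - ((-17 + 28*4**2) - 1180) = 4475 - ((-17 + 28*16) - 1180) = 4475 - ((-17 + 448) - 1180) = 4475 - (431 - 1180) = 4475 - 1*(-749) = 4475 + 749 = 5224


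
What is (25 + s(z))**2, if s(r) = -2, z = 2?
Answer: 529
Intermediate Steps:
(25 + s(z))**2 = (25 - 2)**2 = 23**2 = 529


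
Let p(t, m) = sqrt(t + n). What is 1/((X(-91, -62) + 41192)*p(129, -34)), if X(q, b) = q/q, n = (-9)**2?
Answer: sqrt(210)/8650530 ≈ 1.6752e-6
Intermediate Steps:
n = 81
X(q, b) = 1
p(t, m) = sqrt(81 + t) (p(t, m) = sqrt(t + 81) = sqrt(81 + t))
1/((X(-91, -62) + 41192)*p(129, -34)) = 1/((1 + 41192)*(sqrt(81 + 129))) = 1/(41193*(sqrt(210))) = (sqrt(210)/210)/41193 = sqrt(210)/8650530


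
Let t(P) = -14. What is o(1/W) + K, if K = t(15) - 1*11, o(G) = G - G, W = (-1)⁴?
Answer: -25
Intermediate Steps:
W = 1
o(G) = 0
K = -25 (K = -14 - 1*11 = -14 - 11 = -25)
o(1/W) + K = 0 - 25 = -25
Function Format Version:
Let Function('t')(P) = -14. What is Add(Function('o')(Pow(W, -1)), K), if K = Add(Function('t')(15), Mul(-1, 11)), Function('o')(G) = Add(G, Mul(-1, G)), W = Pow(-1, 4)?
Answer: -25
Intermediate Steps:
W = 1
Function('o')(G) = 0
K = -25 (K = Add(-14, Mul(-1, 11)) = Add(-14, -11) = -25)
Add(Function('o')(Pow(W, -1)), K) = Add(0, -25) = -25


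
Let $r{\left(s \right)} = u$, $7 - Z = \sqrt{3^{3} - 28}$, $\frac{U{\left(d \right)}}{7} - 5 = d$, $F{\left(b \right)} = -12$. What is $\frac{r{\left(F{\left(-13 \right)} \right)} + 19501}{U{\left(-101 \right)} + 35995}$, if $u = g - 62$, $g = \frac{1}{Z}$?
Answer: $\frac{971957}{1766150} + \frac{i}{1766150} \approx 0.55033 + 5.662 \cdot 10^{-7} i$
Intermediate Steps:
$U{\left(d \right)} = 35 + 7 d$
$Z = 7 - i$ ($Z = 7 - \sqrt{3^{3} - 28} = 7 - \sqrt{27 - 28} = 7 - \sqrt{-1} = 7 - i \approx 7.0 - 1.0 i$)
$g = \frac{7 + i}{50}$ ($g = \frac{1}{7 - i} = \frac{7 + i}{50} \approx 0.14 + 0.02 i$)
$u = - \frac{3093}{50} + \frac{i}{50}$ ($u = \left(\frac{7}{50} + \frac{i}{50}\right) - 62 = - \frac{3093}{50} + \frac{i}{50} \approx -61.86 + 0.02 i$)
$r{\left(s \right)} = - \frac{3093}{50} + \frac{i}{50}$
$\frac{r{\left(F{\left(-13 \right)} \right)} + 19501}{U{\left(-101 \right)} + 35995} = \frac{\left(- \frac{3093}{50} + \frac{i}{50}\right) + 19501}{\left(35 + 7 \left(-101\right)\right) + 35995} = \frac{\frac{971957}{50} + \frac{i}{50}}{\left(35 - 707\right) + 35995} = \frac{\frac{971957}{50} + \frac{i}{50}}{-672 + 35995} = \frac{\frac{971957}{50} + \frac{i}{50}}{35323} = \left(\frac{971957}{50} + \frac{i}{50}\right) \frac{1}{35323} = \frac{971957}{1766150} + \frac{i}{1766150}$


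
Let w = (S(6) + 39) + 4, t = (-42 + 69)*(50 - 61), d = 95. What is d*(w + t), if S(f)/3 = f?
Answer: -22420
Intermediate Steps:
t = -297 (t = 27*(-11) = -297)
S(f) = 3*f
w = 61 (w = (3*6 + 39) + 4 = (18 + 39) + 4 = 57 + 4 = 61)
d*(w + t) = 95*(61 - 297) = 95*(-236) = -22420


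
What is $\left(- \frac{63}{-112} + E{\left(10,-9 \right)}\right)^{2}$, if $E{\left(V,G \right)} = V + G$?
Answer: $\frac{625}{256} \approx 2.4414$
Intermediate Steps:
$E{\left(V,G \right)} = G + V$
$\left(- \frac{63}{-112} + E{\left(10,-9 \right)}\right)^{2} = \left(- \frac{63}{-112} + \left(-9 + 10\right)\right)^{2} = \left(\left(-63\right) \left(- \frac{1}{112}\right) + 1\right)^{2} = \left(\frac{9}{16} + 1\right)^{2} = \left(\frac{25}{16}\right)^{2} = \frac{625}{256}$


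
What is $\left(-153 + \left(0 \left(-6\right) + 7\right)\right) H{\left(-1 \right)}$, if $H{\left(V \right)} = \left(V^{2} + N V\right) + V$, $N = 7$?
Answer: $1022$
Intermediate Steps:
$H{\left(V \right)} = V^{2} + 8 V$ ($H{\left(V \right)} = \left(V^{2} + 7 V\right) + V = V^{2} + 8 V$)
$\left(-153 + \left(0 \left(-6\right) + 7\right)\right) H{\left(-1 \right)} = \left(-153 + \left(0 \left(-6\right) + 7\right)\right) \left(- (8 - 1)\right) = \left(-153 + \left(0 + 7\right)\right) \left(\left(-1\right) 7\right) = \left(-153 + 7\right) \left(-7\right) = \left(-146\right) \left(-7\right) = 1022$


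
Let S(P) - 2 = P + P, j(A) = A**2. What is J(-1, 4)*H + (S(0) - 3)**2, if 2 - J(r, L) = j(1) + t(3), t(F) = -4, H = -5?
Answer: -24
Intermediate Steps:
S(P) = 2 + 2*P (S(P) = 2 + (P + P) = 2 + 2*P)
J(r, L) = 5 (J(r, L) = 2 - (1**2 - 4) = 2 - (1 - 4) = 2 - 1*(-3) = 2 + 3 = 5)
J(-1, 4)*H + (S(0) - 3)**2 = 5*(-5) + ((2 + 2*0) - 3)**2 = -25 + ((2 + 0) - 3)**2 = -25 + (2 - 3)**2 = -25 + (-1)**2 = -25 + 1 = -24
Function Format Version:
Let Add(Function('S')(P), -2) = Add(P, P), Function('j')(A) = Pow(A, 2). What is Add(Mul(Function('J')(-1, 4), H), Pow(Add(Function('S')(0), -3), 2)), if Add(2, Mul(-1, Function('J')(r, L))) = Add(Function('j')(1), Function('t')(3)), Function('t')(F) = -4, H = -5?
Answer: -24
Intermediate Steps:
Function('S')(P) = Add(2, Mul(2, P)) (Function('S')(P) = Add(2, Add(P, P)) = Add(2, Mul(2, P)))
Function('J')(r, L) = 5 (Function('J')(r, L) = Add(2, Mul(-1, Add(Pow(1, 2), -4))) = Add(2, Mul(-1, Add(1, -4))) = Add(2, Mul(-1, -3)) = Add(2, 3) = 5)
Add(Mul(Function('J')(-1, 4), H), Pow(Add(Function('S')(0), -3), 2)) = Add(Mul(5, -5), Pow(Add(Add(2, Mul(2, 0)), -3), 2)) = Add(-25, Pow(Add(Add(2, 0), -3), 2)) = Add(-25, Pow(Add(2, -3), 2)) = Add(-25, Pow(-1, 2)) = Add(-25, 1) = -24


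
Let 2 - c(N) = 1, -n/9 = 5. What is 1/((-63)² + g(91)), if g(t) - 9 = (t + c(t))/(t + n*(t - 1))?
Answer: 3959/15748810 ≈ 0.00025138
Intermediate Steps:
n = -45 (n = -9*5 = -45)
c(N) = 1 (c(N) = 2 - 1*1 = 2 - 1 = 1)
g(t) = 9 + (1 + t)/(45 - 44*t) (g(t) = 9 + (t + 1)/(t - 45*(t - 1)) = 9 + (1 + t)/(t - 45*(-1 + t)) = 9 + (1 + t)/(t + (45 - 45*t)) = 9 + (1 + t)/(45 - 44*t))
1/((-63)² + g(91)) = 1/((-63)² + (-406 + 395*91)/(-45 + 44*91)) = 1/(3969 + (-406 + 35945)/(-45 + 4004)) = 1/(3969 + 35539/3959) = 1/(15748810/3959) = 3959/15748810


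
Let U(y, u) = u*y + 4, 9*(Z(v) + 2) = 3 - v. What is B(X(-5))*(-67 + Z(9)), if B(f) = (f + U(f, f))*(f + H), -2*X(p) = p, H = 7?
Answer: -67507/8 ≈ -8438.4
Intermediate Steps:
Z(v) = -5/3 - v/9 (Z(v) = -2 + (3 - v)/9 = -2 + (1/3 - v/9) = -5/3 - v/9)
X(p) = -p/2
U(y, u) = 4 + u*y
B(f) = (7 + f)*(4 + f + f**2) (B(f) = (f + (4 + f*f))*(f + 7) = (f + (4 + f**2))*(7 + f) = (4 + f + f**2)*(7 + f) = (7 + f)*(4 + f + f**2))
B(X(-5))*(-67 + Z(9)) = (28 + (-1/2*(-5))**3 + 8*(-1/2*(-5))**2 + 11*(-1/2*(-5)))*(-67 + (-5/3 - 1/9*9)) = (28 + (5/2)**3 + 8*(5/2)**2 + 11*(5/2))*(-67 + (-5/3 - 1)) = (28 + 125/8 + 8*(25/4) + 55/2)*(-67 - 8/3) = (28 + 125/8 + 50 + 55/2)*(-209/3) = (969/8)*(-209/3) = -67507/8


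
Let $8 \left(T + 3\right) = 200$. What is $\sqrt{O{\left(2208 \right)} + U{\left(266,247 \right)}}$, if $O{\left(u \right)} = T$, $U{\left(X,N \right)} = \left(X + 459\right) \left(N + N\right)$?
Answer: $2 \sqrt{89543} \approx 598.47$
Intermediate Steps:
$U{\left(X,N \right)} = 2 N \left(459 + X\right)$ ($U{\left(X,N \right)} = \left(459 + X\right) 2 N = 2 N \left(459 + X\right)$)
$T = 22$ ($T = -3 + \frac{1}{8} \cdot 200 = -3 + 25 = 22$)
$O{\left(u \right)} = 22$
$\sqrt{O{\left(2208 \right)} + U{\left(266,247 \right)}} = \sqrt{22 + 2 \cdot 247 \left(459 + 266\right)} = \sqrt{22 + 2 \cdot 247 \cdot 725} = \sqrt{22 + 358150} = \sqrt{358172} = 2 \sqrt{89543}$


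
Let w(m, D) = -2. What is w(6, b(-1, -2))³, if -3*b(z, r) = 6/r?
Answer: -8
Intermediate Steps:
b(z, r) = -2/r
w(6, b(-1, -2))³ = (-2)³ = -8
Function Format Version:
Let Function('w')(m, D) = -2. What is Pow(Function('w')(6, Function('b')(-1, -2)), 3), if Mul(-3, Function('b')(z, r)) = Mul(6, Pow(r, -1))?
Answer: -8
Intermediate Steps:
Function('b')(z, r) = Mul(-2, Pow(r, -1)) (Function('b')(z, r) = Mul(Rational(-1, 3), Mul(6, Pow(r, -1))) = Mul(-2, Pow(r, -1)))
Pow(Function('w')(6, Function('b')(-1, -2)), 3) = Pow(-2, 3) = -8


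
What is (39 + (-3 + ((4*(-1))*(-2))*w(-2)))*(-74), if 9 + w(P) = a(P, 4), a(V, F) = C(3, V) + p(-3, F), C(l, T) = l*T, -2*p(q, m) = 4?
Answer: 7400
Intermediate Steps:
p(q, m) = -2 (p(q, m) = -½*4 = -2)
C(l, T) = T*l
a(V, F) = -2 + 3*V (a(V, F) = V*3 - 2 = 3*V - 2 = -2 + 3*V)
w(P) = -11 + 3*P (w(P) = -9 + (-2 + 3*P) = -11 + 3*P)
(39 + (-3 + ((4*(-1))*(-2))*w(-2)))*(-74) = (39 + (-3 + ((4*(-1))*(-2))*(-11 + 3*(-2))))*(-74) = (39 + (-3 + (-4*(-2))*(-11 - 6)))*(-74) = (39 + (-3 + 8*(-17)))*(-74) = (39 + (-3 - 136))*(-74) = (39 - 139)*(-74) = -100*(-74) = 7400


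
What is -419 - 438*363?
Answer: -159413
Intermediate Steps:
-419 - 438*363 = -419 - 158994 = -159413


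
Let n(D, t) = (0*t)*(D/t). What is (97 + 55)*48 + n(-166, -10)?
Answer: 7296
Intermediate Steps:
n(D, t) = 0 (n(D, t) = 0*(D/t) = 0)
(97 + 55)*48 + n(-166, -10) = (97 + 55)*48 + 0 = 152*48 + 0 = 7296 + 0 = 7296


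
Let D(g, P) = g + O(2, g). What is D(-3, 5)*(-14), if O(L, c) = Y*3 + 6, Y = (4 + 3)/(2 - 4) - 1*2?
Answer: 189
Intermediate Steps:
Y = -11/2 (Y = 7/(-2) - 2 = 7*(-½) - 2 = -7/2 - 2 = -11/2 ≈ -5.5000)
O(L, c) = -21/2 (O(L, c) = -11/2*3 + 6 = -33/2 + 6 = -21/2)
D(g, P) = -21/2 + g (D(g, P) = g - 21/2 = -21/2 + g)
D(-3, 5)*(-14) = (-21/2 - 3)*(-14) = -27/2*(-14) = 189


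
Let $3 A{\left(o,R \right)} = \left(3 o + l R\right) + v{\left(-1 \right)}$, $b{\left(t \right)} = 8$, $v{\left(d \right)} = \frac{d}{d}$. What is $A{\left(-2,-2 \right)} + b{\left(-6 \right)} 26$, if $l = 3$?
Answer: $\frac{613}{3} \approx 204.33$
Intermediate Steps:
$v{\left(d \right)} = 1$
$A{\left(o,R \right)} = \frac{1}{3} + R + o$ ($A{\left(o,R \right)} = \frac{\left(3 o + 3 R\right) + 1}{3} = \frac{\left(3 R + 3 o\right) + 1}{3} = \frac{1 + 3 R + 3 o}{3} = \frac{1}{3} + R + o$)
$A{\left(-2,-2 \right)} + b{\left(-6 \right)} 26 = \left(\frac{1}{3} - 2 - 2\right) + 8 \cdot 26 = - \frac{11}{3} + 208 = \frac{613}{3}$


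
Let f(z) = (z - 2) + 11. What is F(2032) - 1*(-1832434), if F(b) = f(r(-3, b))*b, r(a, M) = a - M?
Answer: -2284398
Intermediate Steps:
f(z) = 9 + z (f(z) = (-2 + z) + 11 = 9 + z)
F(b) = b*(6 - b) (F(b) = (9 + (-3 - b))*b = (6 - b)*b = b*(6 - b))
F(2032) - 1*(-1832434) = 2032*(6 - 1*2032) - 1*(-1832434) = 2032*(6 - 2032) + 1832434 = 2032*(-2026) + 1832434 = -4116832 + 1832434 = -2284398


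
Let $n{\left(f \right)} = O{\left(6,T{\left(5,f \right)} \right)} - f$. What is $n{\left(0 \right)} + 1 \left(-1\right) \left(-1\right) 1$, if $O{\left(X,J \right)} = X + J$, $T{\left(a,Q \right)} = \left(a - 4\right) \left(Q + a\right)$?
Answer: $12$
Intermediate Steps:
$T{\left(a,Q \right)} = \left(-4 + a\right) \left(Q + a\right)$
$O{\left(X,J \right)} = J + X$
$n{\left(f \right)} = 11$ ($n{\left(f \right)} = \left(\left(5^{2} - 4 f - 20 + f 5\right) + 6\right) - f = \left(\left(25 - 4 f - 20 + 5 f\right) + 6\right) - f = \left(\left(5 + f\right) + 6\right) - f = \left(11 + f\right) - f = 11$)
$n{\left(0 \right)} + 1 \left(-1\right) \left(-1\right) 1 = 11 + 1 \left(-1\right) \left(-1\right) 1 = 11 + 1 \cdot 1 \cdot 1 = 11 + 1 \cdot 1 = 11 + 1 = 12$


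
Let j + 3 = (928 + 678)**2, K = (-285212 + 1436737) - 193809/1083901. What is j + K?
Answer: 577681733307/154843 ≈ 3.7308e+6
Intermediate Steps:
K = 178305557888/154843 (K = 1151525 - 193809*1/1083901 = 1151525 - 27687/154843 = 178305557888/154843 ≈ 1.1515e+6)
j = 2579233 (j = -3 + (928 + 678)**2 = -3 + 1606**2 = -3 + 2579236 = 2579233)
j + K = 2579233 + 178305557888/154843 = 577681733307/154843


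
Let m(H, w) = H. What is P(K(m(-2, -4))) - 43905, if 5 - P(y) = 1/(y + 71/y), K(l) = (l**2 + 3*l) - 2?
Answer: -3819296/87 ≈ -43900.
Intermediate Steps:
K(l) = -2 + l**2 + 3*l
P(y) = 5 - 1/(y + 71/y)
P(K(m(-2, -4))) - 43905 = (355 - (-2 + (-2)**2 + 3*(-2)) + 5*(-2 + (-2)**2 + 3*(-2))**2)/(71 + (-2 + (-2)**2 + 3*(-2))**2) - 43905 = (355 - (-2 + 4 - 6) + 5*(-2 + 4 - 6)**2)/(71 + (-2 + 4 - 6)**2) - 43905 = (355 - 1*(-4) + 5*(-4)**2)/(71 + (-4)**2) - 43905 = (355 + 4 + 5*16)/(71 + 16) - 43905 = (355 + 4 + 80)/87 - 43905 = (1/87)*439 - 43905 = 439/87 - 43905 = -3819296/87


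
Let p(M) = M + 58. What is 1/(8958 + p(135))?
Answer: 1/9151 ≈ 0.00010928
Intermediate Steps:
p(M) = 58 + M
1/(8958 + p(135)) = 1/(8958 + (58 + 135)) = 1/(8958 + 193) = 1/9151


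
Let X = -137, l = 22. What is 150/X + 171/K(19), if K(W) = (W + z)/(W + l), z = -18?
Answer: 960357/137 ≈ 7009.9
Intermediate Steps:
K(W) = (-18 + W)/(22 + W) (K(W) = (W - 18)/(W + 22) = (-18 + W)/(22 + W))
150/X + 171/K(19) = 150/(-137) + 171/(((-18 + 19)/(22 + 19))) = 150*(-1/137) + 171/((1/41)) = -150/137 + 171/(((1/41)*1)) = -150/137 + 171/(1/41) = -150/137 + 171*41 = -150/137 + 7011 = 960357/137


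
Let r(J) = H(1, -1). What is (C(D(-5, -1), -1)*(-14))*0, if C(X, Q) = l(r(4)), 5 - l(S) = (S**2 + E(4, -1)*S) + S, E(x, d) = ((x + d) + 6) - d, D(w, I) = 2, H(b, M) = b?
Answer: 0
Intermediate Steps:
r(J) = 1
E(x, d) = 6 + x (E(x, d) = ((d + x) + 6) - d = (6 + d + x) - d = 6 + x)
l(S) = 5 - S**2 - 11*S (l(S) = 5 - ((S**2 + (6 + 4)*S) + S) = 5 - ((S**2 + 10*S) + S) = 5 - (S**2 + 11*S) = 5 + (-S**2 - 11*S) = 5 - S**2 - 11*S)
C(X, Q) = -7 (C(X, Q) = 5 - 1*1**2 - 11*1 = 5 - 1*1 - 11 = 5 - 1 - 11 = -7)
(C(D(-5, -1), -1)*(-14))*0 = -7*(-14)*0 = 98*0 = 0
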